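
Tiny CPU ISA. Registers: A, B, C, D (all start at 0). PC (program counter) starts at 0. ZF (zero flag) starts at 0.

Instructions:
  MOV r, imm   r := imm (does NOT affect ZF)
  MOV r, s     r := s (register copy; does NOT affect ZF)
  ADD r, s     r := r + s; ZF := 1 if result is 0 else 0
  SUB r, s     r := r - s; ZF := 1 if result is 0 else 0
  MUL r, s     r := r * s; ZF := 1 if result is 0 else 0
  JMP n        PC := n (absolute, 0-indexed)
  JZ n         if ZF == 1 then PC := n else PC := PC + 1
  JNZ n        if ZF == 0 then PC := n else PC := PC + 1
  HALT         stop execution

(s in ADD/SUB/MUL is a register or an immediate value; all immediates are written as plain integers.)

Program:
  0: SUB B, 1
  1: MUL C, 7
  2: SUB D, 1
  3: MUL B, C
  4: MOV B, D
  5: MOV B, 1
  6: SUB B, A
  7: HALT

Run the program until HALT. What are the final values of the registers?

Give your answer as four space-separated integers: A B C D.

Answer: 0 1 0 -1

Derivation:
Step 1: PC=0 exec 'SUB B, 1'. After: A=0 B=-1 C=0 D=0 ZF=0 PC=1
Step 2: PC=1 exec 'MUL C, 7'. After: A=0 B=-1 C=0 D=0 ZF=1 PC=2
Step 3: PC=2 exec 'SUB D, 1'. After: A=0 B=-1 C=0 D=-1 ZF=0 PC=3
Step 4: PC=3 exec 'MUL B, C'. After: A=0 B=0 C=0 D=-1 ZF=1 PC=4
Step 5: PC=4 exec 'MOV B, D'. After: A=0 B=-1 C=0 D=-1 ZF=1 PC=5
Step 6: PC=5 exec 'MOV B, 1'. After: A=0 B=1 C=0 D=-1 ZF=1 PC=6
Step 7: PC=6 exec 'SUB B, A'. After: A=0 B=1 C=0 D=-1 ZF=0 PC=7
Step 8: PC=7 exec 'HALT'. After: A=0 B=1 C=0 D=-1 ZF=0 PC=7 HALTED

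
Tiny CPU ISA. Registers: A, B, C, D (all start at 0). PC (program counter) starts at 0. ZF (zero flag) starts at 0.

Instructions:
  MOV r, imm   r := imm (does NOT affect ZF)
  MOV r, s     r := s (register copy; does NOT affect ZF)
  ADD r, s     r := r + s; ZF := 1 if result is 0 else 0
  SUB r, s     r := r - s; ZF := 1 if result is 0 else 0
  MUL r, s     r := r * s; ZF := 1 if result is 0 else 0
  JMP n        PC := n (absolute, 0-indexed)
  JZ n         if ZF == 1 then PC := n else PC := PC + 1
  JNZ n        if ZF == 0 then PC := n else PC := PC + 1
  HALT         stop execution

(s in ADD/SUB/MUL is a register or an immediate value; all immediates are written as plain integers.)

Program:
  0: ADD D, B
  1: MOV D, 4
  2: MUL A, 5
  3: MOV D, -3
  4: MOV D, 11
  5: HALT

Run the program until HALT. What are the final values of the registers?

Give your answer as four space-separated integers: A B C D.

Step 1: PC=0 exec 'ADD D, B'. After: A=0 B=0 C=0 D=0 ZF=1 PC=1
Step 2: PC=1 exec 'MOV D, 4'. After: A=0 B=0 C=0 D=4 ZF=1 PC=2
Step 3: PC=2 exec 'MUL A, 5'. After: A=0 B=0 C=0 D=4 ZF=1 PC=3
Step 4: PC=3 exec 'MOV D, -3'. After: A=0 B=0 C=0 D=-3 ZF=1 PC=4
Step 5: PC=4 exec 'MOV D, 11'. After: A=0 B=0 C=0 D=11 ZF=1 PC=5
Step 6: PC=5 exec 'HALT'. After: A=0 B=0 C=0 D=11 ZF=1 PC=5 HALTED

Answer: 0 0 0 11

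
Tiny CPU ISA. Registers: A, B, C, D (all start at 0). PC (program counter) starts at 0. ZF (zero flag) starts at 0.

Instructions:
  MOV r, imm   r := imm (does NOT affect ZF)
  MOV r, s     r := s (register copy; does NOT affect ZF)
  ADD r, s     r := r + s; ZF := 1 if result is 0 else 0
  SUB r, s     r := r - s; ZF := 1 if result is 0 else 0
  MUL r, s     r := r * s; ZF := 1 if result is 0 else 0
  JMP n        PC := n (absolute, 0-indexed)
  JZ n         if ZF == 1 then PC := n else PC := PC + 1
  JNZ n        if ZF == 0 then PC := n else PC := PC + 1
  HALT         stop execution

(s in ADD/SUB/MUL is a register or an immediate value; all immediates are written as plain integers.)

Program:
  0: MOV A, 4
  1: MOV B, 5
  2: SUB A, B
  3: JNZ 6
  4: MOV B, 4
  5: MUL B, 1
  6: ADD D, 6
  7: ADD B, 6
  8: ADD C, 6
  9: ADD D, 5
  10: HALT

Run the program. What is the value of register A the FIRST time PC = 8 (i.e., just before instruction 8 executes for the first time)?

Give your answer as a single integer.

Step 1: PC=0 exec 'MOV A, 4'. After: A=4 B=0 C=0 D=0 ZF=0 PC=1
Step 2: PC=1 exec 'MOV B, 5'. After: A=4 B=5 C=0 D=0 ZF=0 PC=2
Step 3: PC=2 exec 'SUB A, B'. After: A=-1 B=5 C=0 D=0 ZF=0 PC=3
Step 4: PC=3 exec 'JNZ 6'. After: A=-1 B=5 C=0 D=0 ZF=0 PC=6
Step 5: PC=6 exec 'ADD D, 6'. After: A=-1 B=5 C=0 D=6 ZF=0 PC=7
Step 6: PC=7 exec 'ADD B, 6'. After: A=-1 B=11 C=0 D=6 ZF=0 PC=8
First time PC=8: A=-1

-1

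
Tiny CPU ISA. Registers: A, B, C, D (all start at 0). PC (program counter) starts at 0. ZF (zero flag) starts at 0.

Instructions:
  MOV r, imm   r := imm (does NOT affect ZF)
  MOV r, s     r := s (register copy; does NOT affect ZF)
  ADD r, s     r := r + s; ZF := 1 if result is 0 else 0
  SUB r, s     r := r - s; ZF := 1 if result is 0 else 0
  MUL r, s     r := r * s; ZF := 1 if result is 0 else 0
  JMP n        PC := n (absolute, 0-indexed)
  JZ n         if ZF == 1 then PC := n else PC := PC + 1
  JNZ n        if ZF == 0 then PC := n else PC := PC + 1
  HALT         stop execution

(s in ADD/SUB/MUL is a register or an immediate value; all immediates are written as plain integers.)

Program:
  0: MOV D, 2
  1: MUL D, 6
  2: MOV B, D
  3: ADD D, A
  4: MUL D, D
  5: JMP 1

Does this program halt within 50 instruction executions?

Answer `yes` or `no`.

Step 1: PC=0 exec 'MOV D, 2'. After: A=0 B=0 C=0 D=2 ZF=0 PC=1
Step 2: PC=1 exec 'MUL D, 6'. After: A=0 B=0 C=0 D=12 ZF=0 PC=2
Step 3: PC=2 exec 'MOV B, D'. After: A=0 B=12 C=0 D=12 ZF=0 PC=3
Step 4: PC=3 exec 'ADD D, A'. After: A=0 B=12 C=0 D=12 ZF=0 PC=4
Step 5: PC=4 exec 'MUL D, D'. After: A=0 B=12 C=0 D=144 ZF=0 PC=5
Step 6: PC=5 exec 'JMP 1'. After: A=0 B=12 C=0 D=144 ZF=0 PC=1
Step 7: PC=1 exec 'MUL D, 6'. After: A=0 B=12 C=0 D=864 ZF=0 PC=2
Step 8: PC=2 exec 'MOV B, D'. After: A=0 B=864 C=0 D=864 ZF=0 PC=3
Step 9: PC=3 exec 'ADD D, A'. After: A=0 B=864 C=0 D=864 ZF=0 PC=4
Step 10: PC=4 exec 'MUL D, D'. After: A=0 B=864 C=0 D=746496 ZF=0 PC=5
Step 11: PC=5 exec 'JMP 1'. After: A=0 B=864 C=0 D=746496 ZF=0 PC=1
Step 12: PC=1 exec 'MUL D, 6'. After: A=0 B=864 C=0 D=4478976 ZF=0 PC=2
Step 13: PC=2 exec 'MOV B, D'. After: A=0 B=4478976 C=0 D=4478976 ZF=0 PC=3
Step 14: PC=3 exec 'ADD D, A'. After: A=0 B=4478976 C=0 D=4478976 ZF=0 PC=4
Step 15: PC=4 exec 'MUL D, D'. After: A=0 B=4478976 C=0 D=20061226008576 ZF=0 PC=5
After 50 steps: not halted. PC revisits the same instructions with no path to HALT; will never halt.

Answer: no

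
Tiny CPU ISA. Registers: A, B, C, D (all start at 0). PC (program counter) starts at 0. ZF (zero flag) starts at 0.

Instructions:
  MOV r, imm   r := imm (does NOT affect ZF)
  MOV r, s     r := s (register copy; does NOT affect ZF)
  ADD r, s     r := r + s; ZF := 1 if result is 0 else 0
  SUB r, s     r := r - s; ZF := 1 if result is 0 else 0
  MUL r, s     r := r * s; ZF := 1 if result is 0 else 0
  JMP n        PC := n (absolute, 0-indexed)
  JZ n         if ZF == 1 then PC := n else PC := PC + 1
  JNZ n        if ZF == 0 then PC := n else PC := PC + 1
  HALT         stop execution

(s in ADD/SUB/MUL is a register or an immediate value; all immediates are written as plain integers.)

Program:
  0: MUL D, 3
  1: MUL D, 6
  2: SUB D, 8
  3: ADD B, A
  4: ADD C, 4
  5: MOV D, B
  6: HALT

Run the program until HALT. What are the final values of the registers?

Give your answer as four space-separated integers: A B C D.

Step 1: PC=0 exec 'MUL D, 3'. After: A=0 B=0 C=0 D=0 ZF=1 PC=1
Step 2: PC=1 exec 'MUL D, 6'. After: A=0 B=0 C=0 D=0 ZF=1 PC=2
Step 3: PC=2 exec 'SUB D, 8'. After: A=0 B=0 C=0 D=-8 ZF=0 PC=3
Step 4: PC=3 exec 'ADD B, A'. After: A=0 B=0 C=0 D=-8 ZF=1 PC=4
Step 5: PC=4 exec 'ADD C, 4'. After: A=0 B=0 C=4 D=-8 ZF=0 PC=5
Step 6: PC=5 exec 'MOV D, B'. After: A=0 B=0 C=4 D=0 ZF=0 PC=6
Step 7: PC=6 exec 'HALT'. After: A=0 B=0 C=4 D=0 ZF=0 PC=6 HALTED

Answer: 0 0 4 0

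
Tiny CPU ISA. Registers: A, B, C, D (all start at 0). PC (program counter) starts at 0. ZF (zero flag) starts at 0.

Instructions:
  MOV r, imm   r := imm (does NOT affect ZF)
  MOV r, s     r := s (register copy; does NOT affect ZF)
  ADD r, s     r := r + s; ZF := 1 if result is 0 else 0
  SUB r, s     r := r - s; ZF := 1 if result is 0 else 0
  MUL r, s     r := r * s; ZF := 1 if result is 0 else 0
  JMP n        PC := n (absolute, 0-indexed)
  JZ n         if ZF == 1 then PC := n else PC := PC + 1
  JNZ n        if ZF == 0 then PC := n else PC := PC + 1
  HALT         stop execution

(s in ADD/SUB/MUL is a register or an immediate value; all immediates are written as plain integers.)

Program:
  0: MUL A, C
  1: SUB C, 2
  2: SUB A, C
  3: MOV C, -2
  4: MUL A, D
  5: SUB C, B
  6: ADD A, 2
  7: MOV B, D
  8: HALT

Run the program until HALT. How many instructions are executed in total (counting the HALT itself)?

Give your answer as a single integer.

Answer: 9

Derivation:
Step 1: PC=0 exec 'MUL A, C'. After: A=0 B=0 C=0 D=0 ZF=1 PC=1
Step 2: PC=1 exec 'SUB C, 2'. After: A=0 B=0 C=-2 D=0 ZF=0 PC=2
Step 3: PC=2 exec 'SUB A, C'. After: A=2 B=0 C=-2 D=0 ZF=0 PC=3
Step 4: PC=3 exec 'MOV C, -2'. After: A=2 B=0 C=-2 D=0 ZF=0 PC=4
Step 5: PC=4 exec 'MUL A, D'. After: A=0 B=0 C=-2 D=0 ZF=1 PC=5
Step 6: PC=5 exec 'SUB C, B'. After: A=0 B=0 C=-2 D=0 ZF=0 PC=6
Step 7: PC=6 exec 'ADD A, 2'. After: A=2 B=0 C=-2 D=0 ZF=0 PC=7
Step 8: PC=7 exec 'MOV B, D'. After: A=2 B=0 C=-2 D=0 ZF=0 PC=8
Step 9: PC=8 exec 'HALT'. After: A=2 B=0 C=-2 D=0 ZF=0 PC=8 HALTED
Total instructions executed: 9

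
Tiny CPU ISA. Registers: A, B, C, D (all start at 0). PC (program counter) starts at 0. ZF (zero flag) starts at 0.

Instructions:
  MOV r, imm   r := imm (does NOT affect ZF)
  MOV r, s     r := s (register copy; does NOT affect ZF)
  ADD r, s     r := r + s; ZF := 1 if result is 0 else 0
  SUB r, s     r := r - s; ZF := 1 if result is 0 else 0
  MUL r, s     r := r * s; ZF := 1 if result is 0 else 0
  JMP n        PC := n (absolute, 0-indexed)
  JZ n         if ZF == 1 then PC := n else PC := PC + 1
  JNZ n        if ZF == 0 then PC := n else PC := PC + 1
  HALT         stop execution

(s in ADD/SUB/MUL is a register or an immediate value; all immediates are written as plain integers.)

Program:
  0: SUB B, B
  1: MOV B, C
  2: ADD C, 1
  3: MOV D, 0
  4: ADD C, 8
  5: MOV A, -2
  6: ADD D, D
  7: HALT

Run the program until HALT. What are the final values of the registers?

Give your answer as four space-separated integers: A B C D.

Step 1: PC=0 exec 'SUB B, B'. After: A=0 B=0 C=0 D=0 ZF=1 PC=1
Step 2: PC=1 exec 'MOV B, C'. After: A=0 B=0 C=0 D=0 ZF=1 PC=2
Step 3: PC=2 exec 'ADD C, 1'. After: A=0 B=0 C=1 D=0 ZF=0 PC=3
Step 4: PC=3 exec 'MOV D, 0'. After: A=0 B=0 C=1 D=0 ZF=0 PC=4
Step 5: PC=4 exec 'ADD C, 8'. After: A=0 B=0 C=9 D=0 ZF=0 PC=5
Step 6: PC=5 exec 'MOV A, -2'. After: A=-2 B=0 C=9 D=0 ZF=0 PC=6
Step 7: PC=6 exec 'ADD D, D'. After: A=-2 B=0 C=9 D=0 ZF=1 PC=7
Step 8: PC=7 exec 'HALT'. After: A=-2 B=0 C=9 D=0 ZF=1 PC=7 HALTED

Answer: -2 0 9 0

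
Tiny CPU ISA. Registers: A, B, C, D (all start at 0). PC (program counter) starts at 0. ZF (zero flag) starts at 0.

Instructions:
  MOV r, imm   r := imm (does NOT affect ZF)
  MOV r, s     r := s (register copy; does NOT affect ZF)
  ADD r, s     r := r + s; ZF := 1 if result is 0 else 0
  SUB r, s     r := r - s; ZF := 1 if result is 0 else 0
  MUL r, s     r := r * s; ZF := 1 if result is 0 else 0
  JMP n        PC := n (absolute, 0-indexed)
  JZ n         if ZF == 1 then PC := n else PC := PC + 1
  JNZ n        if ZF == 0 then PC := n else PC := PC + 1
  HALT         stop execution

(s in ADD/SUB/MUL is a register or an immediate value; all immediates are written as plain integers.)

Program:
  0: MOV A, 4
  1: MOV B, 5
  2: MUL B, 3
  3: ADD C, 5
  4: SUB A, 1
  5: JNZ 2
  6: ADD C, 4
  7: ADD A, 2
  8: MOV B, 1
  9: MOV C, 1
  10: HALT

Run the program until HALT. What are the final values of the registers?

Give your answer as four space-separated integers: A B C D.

Answer: 2 1 1 0

Derivation:
Step 1: PC=0 exec 'MOV A, 4'. After: A=4 B=0 C=0 D=0 ZF=0 PC=1
Step 2: PC=1 exec 'MOV B, 5'. After: A=4 B=5 C=0 D=0 ZF=0 PC=2
Step 3: PC=2 exec 'MUL B, 3'. After: A=4 B=15 C=0 D=0 ZF=0 PC=3
Step 4: PC=3 exec 'ADD C, 5'. After: A=4 B=15 C=5 D=0 ZF=0 PC=4
Step 5: PC=4 exec 'SUB A, 1'. After: A=3 B=15 C=5 D=0 ZF=0 PC=5
Step 6: PC=5 exec 'JNZ 2'. After: A=3 B=15 C=5 D=0 ZF=0 PC=2
Step 7: PC=2 exec 'MUL B, 3'. After: A=3 B=45 C=5 D=0 ZF=0 PC=3
Step 8: PC=3 exec 'ADD C, 5'. After: A=3 B=45 C=10 D=0 ZF=0 PC=4
Step 9: PC=4 exec 'SUB A, 1'. After: A=2 B=45 C=10 D=0 ZF=0 PC=5
Step 10: PC=5 exec 'JNZ 2'. After: A=2 B=45 C=10 D=0 ZF=0 PC=2
Step 11: PC=2 exec 'MUL B, 3'. After: A=2 B=135 C=10 D=0 ZF=0 PC=3
Step 12: PC=3 exec 'ADD C, 5'. After: A=2 B=135 C=15 D=0 ZF=0 PC=4
Step 13: PC=4 exec 'SUB A, 1'. After: A=1 B=135 C=15 D=0 ZF=0 PC=5
Step 14: PC=5 exec 'JNZ 2'. After: A=1 B=135 C=15 D=0 ZF=0 PC=2
Step 15: PC=2 exec 'MUL B, 3'. After: A=1 B=405 C=15 D=0 ZF=0 PC=3
Step 16: PC=3 exec 'ADD C, 5'. After: A=1 B=405 C=20 D=0 ZF=0 PC=4
Step 17: PC=4 exec 'SUB A, 1'. After: A=0 B=405 C=20 D=0 ZF=1 PC=5
Step 18: PC=5 exec 'JNZ 2'. After: A=0 B=405 C=20 D=0 ZF=1 PC=6
Step 19: PC=6 exec 'ADD C, 4'. After: A=0 B=405 C=24 D=0 ZF=0 PC=7
Step 20: PC=7 exec 'ADD A, 2'. After: A=2 B=405 C=24 D=0 ZF=0 PC=8
Step 21: PC=8 exec 'MOV B, 1'. After: A=2 B=1 C=24 D=0 ZF=0 PC=9
Step 22: PC=9 exec 'MOV C, 1'. After: A=2 B=1 C=1 D=0 ZF=0 PC=10
Step 23: PC=10 exec 'HALT'. After: A=2 B=1 C=1 D=0 ZF=0 PC=10 HALTED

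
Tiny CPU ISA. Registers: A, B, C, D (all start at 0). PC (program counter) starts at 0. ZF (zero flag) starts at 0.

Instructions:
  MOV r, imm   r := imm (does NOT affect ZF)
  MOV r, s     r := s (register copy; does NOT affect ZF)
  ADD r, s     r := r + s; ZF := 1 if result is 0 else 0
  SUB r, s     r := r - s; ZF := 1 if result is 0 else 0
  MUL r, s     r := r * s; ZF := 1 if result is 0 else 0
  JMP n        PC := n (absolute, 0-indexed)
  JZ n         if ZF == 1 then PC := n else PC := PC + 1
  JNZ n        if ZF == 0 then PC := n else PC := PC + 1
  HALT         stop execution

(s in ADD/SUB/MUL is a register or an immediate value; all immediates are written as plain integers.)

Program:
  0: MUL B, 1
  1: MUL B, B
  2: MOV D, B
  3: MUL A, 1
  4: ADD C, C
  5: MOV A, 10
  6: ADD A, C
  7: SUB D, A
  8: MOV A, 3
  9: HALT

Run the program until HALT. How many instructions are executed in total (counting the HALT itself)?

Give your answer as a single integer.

Step 1: PC=0 exec 'MUL B, 1'. After: A=0 B=0 C=0 D=0 ZF=1 PC=1
Step 2: PC=1 exec 'MUL B, B'. After: A=0 B=0 C=0 D=0 ZF=1 PC=2
Step 3: PC=2 exec 'MOV D, B'. After: A=0 B=0 C=0 D=0 ZF=1 PC=3
Step 4: PC=3 exec 'MUL A, 1'. After: A=0 B=0 C=0 D=0 ZF=1 PC=4
Step 5: PC=4 exec 'ADD C, C'. After: A=0 B=0 C=0 D=0 ZF=1 PC=5
Step 6: PC=5 exec 'MOV A, 10'. After: A=10 B=0 C=0 D=0 ZF=1 PC=6
Step 7: PC=6 exec 'ADD A, C'. After: A=10 B=0 C=0 D=0 ZF=0 PC=7
Step 8: PC=7 exec 'SUB D, A'. After: A=10 B=0 C=0 D=-10 ZF=0 PC=8
Step 9: PC=8 exec 'MOV A, 3'. After: A=3 B=0 C=0 D=-10 ZF=0 PC=9
Step 10: PC=9 exec 'HALT'. After: A=3 B=0 C=0 D=-10 ZF=0 PC=9 HALTED
Total instructions executed: 10

Answer: 10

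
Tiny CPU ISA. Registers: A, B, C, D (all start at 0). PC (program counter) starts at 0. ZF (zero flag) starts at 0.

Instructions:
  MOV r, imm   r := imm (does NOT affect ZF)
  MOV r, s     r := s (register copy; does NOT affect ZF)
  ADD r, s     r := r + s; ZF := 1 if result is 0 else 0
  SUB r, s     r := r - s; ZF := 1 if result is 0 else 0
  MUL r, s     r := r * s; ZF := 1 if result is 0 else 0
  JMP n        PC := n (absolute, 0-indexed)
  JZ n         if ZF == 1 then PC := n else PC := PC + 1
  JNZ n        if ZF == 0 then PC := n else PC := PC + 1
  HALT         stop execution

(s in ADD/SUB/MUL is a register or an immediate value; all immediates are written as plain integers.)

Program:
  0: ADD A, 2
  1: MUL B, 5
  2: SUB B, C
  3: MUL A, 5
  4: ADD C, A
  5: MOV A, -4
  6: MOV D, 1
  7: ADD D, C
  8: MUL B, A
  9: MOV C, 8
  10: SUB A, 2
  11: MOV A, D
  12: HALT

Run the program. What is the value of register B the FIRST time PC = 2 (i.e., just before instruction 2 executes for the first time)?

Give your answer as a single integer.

Step 1: PC=0 exec 'ADD A, 2'. After: A=2 B=0 C=0 D=0 ZF=0 PC=1
Step 2: PC=1 exec 'MUL B, 5'. After: A=2 B=0 C=0 D=0 ZF=1 PC=2
First time PC=2: B=0

0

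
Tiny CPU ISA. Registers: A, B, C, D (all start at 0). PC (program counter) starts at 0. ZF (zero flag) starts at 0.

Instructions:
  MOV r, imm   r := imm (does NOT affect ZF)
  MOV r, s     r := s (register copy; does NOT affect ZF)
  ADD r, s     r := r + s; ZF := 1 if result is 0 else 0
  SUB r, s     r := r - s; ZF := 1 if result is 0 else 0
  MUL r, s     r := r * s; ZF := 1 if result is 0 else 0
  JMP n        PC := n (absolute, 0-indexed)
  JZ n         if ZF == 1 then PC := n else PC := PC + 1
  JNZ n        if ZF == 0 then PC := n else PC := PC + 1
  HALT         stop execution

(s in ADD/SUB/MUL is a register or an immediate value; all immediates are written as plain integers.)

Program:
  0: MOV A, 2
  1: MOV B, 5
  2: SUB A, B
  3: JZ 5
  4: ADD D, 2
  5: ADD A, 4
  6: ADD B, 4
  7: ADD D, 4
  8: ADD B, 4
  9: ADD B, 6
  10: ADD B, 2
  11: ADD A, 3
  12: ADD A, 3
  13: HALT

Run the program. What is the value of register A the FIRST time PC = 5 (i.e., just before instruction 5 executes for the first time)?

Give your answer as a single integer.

Step 1: PC=0 exec 'MOV A, 2'. After: A=2 B=0 C=0 D=0 ZF=0 PC=1
Step 2: PC=1 exec 'MOV B, 5'. After: A=2 B=5 C=0 D=0 ZF=0 PC=2
Step 3: PC=2 exec 'SUB A, B'. After: A=-3 B=5 C=0 D=0 ZF=0 PC=3
Step 4: PC=3 exec 'JZ 5'. After: A=-3 B=5 C=0 D=0 ZF=0 PC=4
Step 5: PC=4 exec 'ADD D, 2'. After: A=-3 B=5 C=0 D=2 ZF=0 PC=5
First time PC=5: A=-3

-3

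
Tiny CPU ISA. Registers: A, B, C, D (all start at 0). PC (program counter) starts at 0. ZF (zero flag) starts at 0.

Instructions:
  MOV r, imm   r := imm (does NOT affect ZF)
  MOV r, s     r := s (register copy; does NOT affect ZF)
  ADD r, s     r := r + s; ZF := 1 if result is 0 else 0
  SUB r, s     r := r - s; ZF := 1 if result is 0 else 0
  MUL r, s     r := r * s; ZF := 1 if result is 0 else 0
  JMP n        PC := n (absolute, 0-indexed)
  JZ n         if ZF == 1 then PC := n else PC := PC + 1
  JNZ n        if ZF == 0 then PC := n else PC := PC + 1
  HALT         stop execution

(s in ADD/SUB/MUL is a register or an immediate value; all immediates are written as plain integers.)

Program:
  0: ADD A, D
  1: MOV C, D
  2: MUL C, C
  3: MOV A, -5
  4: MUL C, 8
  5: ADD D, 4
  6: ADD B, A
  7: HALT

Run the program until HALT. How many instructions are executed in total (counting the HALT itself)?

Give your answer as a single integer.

Answer: 8

Derivation:
Step 1: PC=0 exec 'ADD A, D'. After: A=0 B=0 C=0 D=0 ZF=1 PC=1
Step 2: PC=1 exec 'MOV C, D'. After: A=0 B=0 C=0 D=0 ZF=1 PC=2
Step 3: PC=2 exec 'MUL C, C'. After: A=0 B=0 C=0 D=0 ZF=1 PC=3
Step 4: PC=3 exec 'MOV A, -5'. After: A=-5 B=0 C=0 D=0 ZF=1 PC=4
Step 5: PC=4 exec 'MUL C, 8'. After: A=-5 B=0 C=0 D=0 ZF=1 PC=5
Step 6: PC=5 exec 'ADD D, 4'. After: A=-5 B=0 C=0 D=4 ZF=0 PC=6
Step 7: PC=6 exec 'ADD B, A'. After: A=-5 B=-5 C=0 D=4 ZF=0 PC=7
Step 8: PC=7 exec 'HALT'. After: A=-5 B=-5 C=0 D=4 ZF=0 PC=7 HALTED
Total instructions executed: 8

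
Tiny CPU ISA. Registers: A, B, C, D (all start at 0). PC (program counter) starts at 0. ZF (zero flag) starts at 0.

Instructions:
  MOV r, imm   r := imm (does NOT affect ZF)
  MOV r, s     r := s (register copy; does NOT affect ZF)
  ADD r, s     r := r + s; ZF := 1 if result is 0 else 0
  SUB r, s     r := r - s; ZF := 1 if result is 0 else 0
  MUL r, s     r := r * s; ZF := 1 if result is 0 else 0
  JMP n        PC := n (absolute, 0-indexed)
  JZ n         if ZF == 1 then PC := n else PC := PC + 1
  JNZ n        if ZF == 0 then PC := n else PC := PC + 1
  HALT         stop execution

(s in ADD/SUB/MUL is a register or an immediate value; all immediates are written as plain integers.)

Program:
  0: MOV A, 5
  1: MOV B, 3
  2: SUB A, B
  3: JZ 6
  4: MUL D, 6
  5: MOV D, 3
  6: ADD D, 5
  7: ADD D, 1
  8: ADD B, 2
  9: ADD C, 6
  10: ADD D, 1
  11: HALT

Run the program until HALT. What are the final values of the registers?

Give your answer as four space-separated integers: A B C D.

Answer: 2 5 6 10

Derivation:
Step 1: PC=0 exec 'MOV A, 5'. After: A=5 B=0 C=0 D=0 ZF=0 PC=1
Step 2: PC=1 exec 'MOV B, 3'. After: A=5 B=3 C=0 D=0 ZF=0 PC=2
Step 3: PC=2 exec 'SUB A, B'. After: A=2 B=3 C=0 D=0 ZF=0 PC=3
Step 4: PC=3 exec 'JZ 6'. After: A=2 B=3 C=0 D=0 ZF=0 PC=4
Step 5: PC=4 exec 'MUL D, 6'. After: A=2 B=3 C=0 D=0 ZF=1 PC=5
Step 6: PC=5 exec 'MOV D, 3'. After: A=2 B=3 C=0 D=3 ZF=1 PC=6
Step 7: PC=6 exec 'ADD D, 5'. After: A=2 B=3 C=0 D=8 ZF=0 PC=7
Step 8: PC=7 exec 'ADD D, 1'. After: A=2 B=3 C=0 D=9 ZF=0 PC=8
Step 9: PC=8 exec 'ADD B, 2'. After: A=2 B=5 C=0 D=9 ZF=0 PC=9
Step 10: PC=9 exec 'ADD C, 6'. After: A=2 B=5 C=6 D=9 ZF=0 PC=10
Step 11: PC=10 exec 'ADD D, 1'. After: A=2 B=5 C=6 D=10 ZF=0 PC=11
Step 12: PC=11 exec 'HALT'. After: A=2 B=5 C=6 D=10 ZF=0 PC=11 HALTED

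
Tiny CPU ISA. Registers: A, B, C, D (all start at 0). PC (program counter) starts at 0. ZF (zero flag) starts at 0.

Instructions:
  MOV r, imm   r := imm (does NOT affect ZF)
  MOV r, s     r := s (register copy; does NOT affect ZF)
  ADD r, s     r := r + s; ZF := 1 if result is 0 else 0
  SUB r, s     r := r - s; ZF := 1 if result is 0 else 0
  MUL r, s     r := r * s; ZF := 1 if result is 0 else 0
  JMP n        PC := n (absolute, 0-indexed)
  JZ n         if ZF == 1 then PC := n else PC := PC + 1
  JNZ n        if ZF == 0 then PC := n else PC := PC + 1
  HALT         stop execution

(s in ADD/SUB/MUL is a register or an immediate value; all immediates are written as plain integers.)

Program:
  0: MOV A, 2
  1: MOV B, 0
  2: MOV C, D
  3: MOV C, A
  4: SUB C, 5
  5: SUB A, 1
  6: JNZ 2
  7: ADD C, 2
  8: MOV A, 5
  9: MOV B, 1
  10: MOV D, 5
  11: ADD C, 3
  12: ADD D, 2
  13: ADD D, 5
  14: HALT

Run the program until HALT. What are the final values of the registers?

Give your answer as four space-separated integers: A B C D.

Step 1: PC=0 exec 'MOV A, 2'. After: A=2 B=0 C=0 D=0 ZF=0 PC=1
Step 2: PC=1 exec 'MOV B, 0'. After: A=2 B=0 C=0 D=0 ZF=0 PC=2
Step 3: PC=2 exec 'MOV C, D'. After: A=2 B=0 C=0 D=0 ZF=0 PC=3
Step 4: PC=3 exec 'MOV C, A'. After: A=2 B=0 C=2 D=0 ZF=0 PC=4
Step 5: PC=4 exec 'SUB C, 5'. After: A=2 B=0 C=-3 D=0 ZF=0 PC=5
Step 6: PC=5 exec 'SUB A, 1'. After: A=1 B=0 C=-3 D=0 ZF=0 PC=6
Step 7: PC=6 exec 'JNZ 2'. After: A=1 B=0 C=-3 D=0 ZF=0 PC=2
Step 8: PC=2 exec 'MOV C, D'. After: A=1 B=0 C=0 D=0 ZF=0 PC=3
Step 9: PC=3 exec 'MOV C, A'. After: A=1 B=0 C=1 D=0 ZF=0 PC=4
Step 10: PC=4 exec 'SUB C, 5'. After: A=1 B=0 C=-4 D=0 ZF=0 PC=5
Step 11: PC=5 exec 'SUB A, 1'. After: A=0 B=0 C=-4 D=0 ZF=1 PC=6
Step 12: PC=6 exec 'JNZ 2'. After: A=0 B=0 C=-4 D=0 ZF=1 PC=7
Step 13: PC=7 exec 'ADD C, 2'. After: A=0 B=0 C=-2 D=0 ZF=0 PC=8
Step 14: PC=8 exec 'MOV A, 5'. After: A=5 B=0 C=-2 D=0 ZF=0 PC=9
Step 15: PC=9 exec 'MOV B, 1'. After: A=5 B=1 C=-2 D=0 ZF=0 PC=10
Step 16: PC=10 exec 'MOV D, 5'. After: A=5 B=1 C=-2 D=5 ZF=0 PC=11
Step 17: PC=11 exec 'ADD C, 3'. After: A=5 B=1 C=1 D=5 ZF=0 PC=12
Step 18: PC=12 exec 'ADD D, 2'. After: A=5 B=1 C=1 D=7 ZF=0 PC=13
Step 19: PC=13 exec 'ADD D, 5'. After: A=5 B=1 C=1 D=12 ZF=0 PC=14
Step 20: PC=14 exec 'HALT'. After: A=5 B=1 C=1 D=12 ZF=0 PC=14 HALTED

Answer: 5 1 1 12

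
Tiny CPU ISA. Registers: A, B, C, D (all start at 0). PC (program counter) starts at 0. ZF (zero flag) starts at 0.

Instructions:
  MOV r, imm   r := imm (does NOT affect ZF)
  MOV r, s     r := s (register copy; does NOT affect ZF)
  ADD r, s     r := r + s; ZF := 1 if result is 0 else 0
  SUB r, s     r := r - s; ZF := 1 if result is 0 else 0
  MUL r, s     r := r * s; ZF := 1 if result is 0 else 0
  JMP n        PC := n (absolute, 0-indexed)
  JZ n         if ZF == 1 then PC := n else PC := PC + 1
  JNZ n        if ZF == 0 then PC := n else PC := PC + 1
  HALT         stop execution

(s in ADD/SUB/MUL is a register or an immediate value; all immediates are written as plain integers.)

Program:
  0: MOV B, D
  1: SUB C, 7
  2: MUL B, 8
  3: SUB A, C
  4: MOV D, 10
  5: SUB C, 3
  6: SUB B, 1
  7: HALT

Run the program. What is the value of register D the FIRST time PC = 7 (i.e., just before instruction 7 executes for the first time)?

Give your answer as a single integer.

Step 1: PC=0 exec 'MOV B, D'. After: A=0 B=0 C=0 D=0 ZF=0 PC=1
Step 2: PC=1 exec 'SUB C, 7'. After: A=0 B=0 C=-7 D=0 ZF=0 PC=2
Step 3: PC=2 exec 'MUL B, 8'. After: A=0 B=0 C=-7 D=0 ZF=1 PC=3
Step 4: PC=3 exec 'SUB A, C'. After: A=7 B=0 C=-7 D=0 ZF=0 PC=4
Step 5: PC=4 exec 'MOV D, 10'. After: A=7 B=0 C=-7 D=10 ZF=0 PC=5
Step 6: PC=5 exec 'SUB C, 3'. After: A=7 B=0 C=-10 D=10 ZF=0 PC=6
Step 7: PC=6 exec 'SUB B, 1'. After: A=7 B=-1 C=-10 D=10 ZF=0 PC=7
First time PC=7: D=10

10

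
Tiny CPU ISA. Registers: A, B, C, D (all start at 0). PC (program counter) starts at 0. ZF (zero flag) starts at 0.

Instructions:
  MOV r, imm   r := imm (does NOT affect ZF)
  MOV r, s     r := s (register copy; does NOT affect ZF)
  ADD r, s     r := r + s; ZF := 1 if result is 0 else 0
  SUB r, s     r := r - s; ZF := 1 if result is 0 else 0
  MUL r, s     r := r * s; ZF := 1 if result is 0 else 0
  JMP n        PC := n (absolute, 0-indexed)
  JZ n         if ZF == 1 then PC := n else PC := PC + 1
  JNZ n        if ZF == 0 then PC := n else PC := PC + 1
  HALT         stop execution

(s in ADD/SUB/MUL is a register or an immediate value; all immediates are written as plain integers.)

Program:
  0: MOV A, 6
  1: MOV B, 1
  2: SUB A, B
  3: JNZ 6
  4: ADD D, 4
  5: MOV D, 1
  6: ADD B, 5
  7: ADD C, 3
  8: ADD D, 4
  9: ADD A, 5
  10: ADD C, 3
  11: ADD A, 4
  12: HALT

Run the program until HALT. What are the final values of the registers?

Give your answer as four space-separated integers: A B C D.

Step 1: PC=0 exec 'MOV A, 6'. After: A=6 B=0 C=0 D=0 ZF=0 PC=1
Step 2: PC=1 exec 'MOV B, 1'. After: A=6 B=1 C=0 D=0 ZF=0 PC=2
Step 3: PC=2 exec 'SUB A, B'. After: A=5 B=1 C=0 D=0 ZF=0 PC=3
Step 4: PC=3 exec 'JNZ 6'. After: A=5 B=1 C=0 D=0 ZF=0 PC=6
Step 5: PC=6 exec 'ADD B, 5'. After: A=5 B=6 C=0 D=0 ZF=0 PC=7
Step 6: PC=7 exec 'ADD C, 3'. After: A=5 B=6 C=3 D=0 ZF=0 PC=8
Step 7: PC=8 exec 'ADD D, 4'. After: A=5 B=6 C=3 D=4 ZF=0 PC=9
Step 8: PC=9 exec 'ADD A, 5'. After: A=10 B=6 C=3 D=4 ZF=0 PC=10
Step 9: PC=10 exec 'ADD C, 3'. After: A=10 B=6 C=6 D=4 ZF=0 PC=11
Step 10: PC=11 exec 'ADD A, 4'. After: A=14 B=6 C=6 D=4 ZF=0 PC=12
Step 11: PC=12 exec 'HALT'. After: A=14 B=6 C=6 D=4 ZF=0 PC=12 HALTED

Answer: 14 6 6 4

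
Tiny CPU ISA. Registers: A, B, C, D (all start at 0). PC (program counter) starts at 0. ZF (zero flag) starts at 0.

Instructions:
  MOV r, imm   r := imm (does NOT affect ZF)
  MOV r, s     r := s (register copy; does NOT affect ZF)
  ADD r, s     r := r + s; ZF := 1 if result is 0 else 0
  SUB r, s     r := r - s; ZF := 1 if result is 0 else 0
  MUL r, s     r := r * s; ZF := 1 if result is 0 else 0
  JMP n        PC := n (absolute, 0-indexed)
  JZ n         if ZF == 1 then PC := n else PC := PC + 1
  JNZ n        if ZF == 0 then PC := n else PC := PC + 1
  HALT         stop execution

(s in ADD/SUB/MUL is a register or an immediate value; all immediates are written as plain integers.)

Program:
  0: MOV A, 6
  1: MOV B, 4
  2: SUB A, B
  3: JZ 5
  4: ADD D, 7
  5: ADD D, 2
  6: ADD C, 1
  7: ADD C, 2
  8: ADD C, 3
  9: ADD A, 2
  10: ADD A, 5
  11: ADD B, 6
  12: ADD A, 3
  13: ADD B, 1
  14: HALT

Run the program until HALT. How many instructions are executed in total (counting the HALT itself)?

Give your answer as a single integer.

Answer: 15

Derivation:
Step 1: PC=0 exec 'MOV A, 6'. After: A=6 B=0 C=0 D=0 ZF=0 PC=1
Step 2: PC=1 exec 'MOV B, 4'. After: A=6 B=4 C=0 D=0 ZF=0 PC=2
Step 3: PC=2 exec 'SUB A, B'. After: A=2 B=4 C=0 D=0 ZF=0 PC=3
Step 4: PC=3 exec 'JZ 5'. After: A=2 B=4 C=0 D=0 ZF=0 PC=4
Step 5: PC=4 exec 'ADD D, 7'. After: A=2 B=4 C=0 D=7 ZF=0 PC=5
Step 6: PC=5 exec 'ADD D, 2'. After: A=2 B=4 C=0 D=9 ZF=0 PC=6
Step 7: PC=6 exec 'ADD C, 1'. After: A=2 B=4 C=1 D=9 ZF=0 PC=7
Step 8: PC=7 exec 'ADD C, 2'. After: A=2 B=4 C=3 D=9 ZF=0 PC=8
Step 9: PC=8 exec 'ADD C, 3'. After: A=2 B=4 C=6 D=9 ZF=0 PC=9
Step 10: PC=9 exec 'ADD A, 2'. After: A=4 B=4 C=6 D=9 ZF=0 PC=10
Step 11: PC=10 exec 'ADD A, 5'. After: A=9 B=4 C=6 D=9 ZF=0 PC=11
Step 12: PC=11 exec 'ADD B, 6'. After: A=9 B=10 C=6 D=9 ZF=0 PC=12
Step 13: PC=12 exec 'ADD A, 3'. After: A=12 B=10 C=6 D=9 ZF=0 PC=13
Step 14: PC=13 exec 'ADD B, 1'. After: A=12 B=11 C=6 D=9 ZF=0 PC=14
Step 15: PC=14 exec 'HALT'. After: A=12 B=11 C=6 D=9 ZF=0 PC=14 HALTED
Total instructions executed: 15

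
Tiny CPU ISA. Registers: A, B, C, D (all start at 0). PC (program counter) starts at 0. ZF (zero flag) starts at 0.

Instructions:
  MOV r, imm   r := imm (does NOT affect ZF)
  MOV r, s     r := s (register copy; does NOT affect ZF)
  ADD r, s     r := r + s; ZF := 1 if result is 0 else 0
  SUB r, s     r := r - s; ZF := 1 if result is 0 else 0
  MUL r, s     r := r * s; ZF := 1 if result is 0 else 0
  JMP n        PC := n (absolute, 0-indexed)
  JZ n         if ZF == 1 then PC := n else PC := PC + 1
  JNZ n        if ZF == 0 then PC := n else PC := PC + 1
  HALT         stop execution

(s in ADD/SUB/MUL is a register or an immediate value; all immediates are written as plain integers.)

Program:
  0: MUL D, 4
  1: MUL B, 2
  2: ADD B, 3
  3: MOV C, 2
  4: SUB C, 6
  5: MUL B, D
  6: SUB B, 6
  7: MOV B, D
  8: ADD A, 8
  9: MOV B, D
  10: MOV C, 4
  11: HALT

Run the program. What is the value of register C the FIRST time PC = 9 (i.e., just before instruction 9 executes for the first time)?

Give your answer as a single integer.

Step 1: PC=0 exec 'MUL D, 4'. After: A=0 B=0 C=0 D=0 ZF=1 PC=1
Step 2: PC=1 exec 'MUL B, 2'. After: A=0 B=0 C=0 D=0 ZF=1 PC=2
Step 3: PC=2 exec 'ADD B, 3'. After: A=0 B=3 C=0 D=0 ZF=0 PC=3
Step 4: PC=3 exec 'MOV C, 2'. After: A=0 B=3 C=2 D=0 ZF=0 PC=4
Step 5: PC=4 exec 'SUB C, 6'. After: A=0 B=3 C=-4 D=0 ZF=0 PC=5
Step 6: PC=5 exec 'MUL B, D'. After: A=0 B=0 C=-4 D=0 ZF=1 PC=6
Step 7: PC=6 exec 'SUB B, 6'. After: A=0 B=-6 C=-4 D=0 ZF=0 PC=7
Step 8: PC=7 exec 'MOV B, D'. After: A=0 B=0 C=-4 D=0 ZF=0 PC=8
Step 9: PC=8 exec 'ADD A, 8'. After: A=8 B=0 C=-4 D=0 ZF=0 PC=9
First time PC=9: C=-4

-4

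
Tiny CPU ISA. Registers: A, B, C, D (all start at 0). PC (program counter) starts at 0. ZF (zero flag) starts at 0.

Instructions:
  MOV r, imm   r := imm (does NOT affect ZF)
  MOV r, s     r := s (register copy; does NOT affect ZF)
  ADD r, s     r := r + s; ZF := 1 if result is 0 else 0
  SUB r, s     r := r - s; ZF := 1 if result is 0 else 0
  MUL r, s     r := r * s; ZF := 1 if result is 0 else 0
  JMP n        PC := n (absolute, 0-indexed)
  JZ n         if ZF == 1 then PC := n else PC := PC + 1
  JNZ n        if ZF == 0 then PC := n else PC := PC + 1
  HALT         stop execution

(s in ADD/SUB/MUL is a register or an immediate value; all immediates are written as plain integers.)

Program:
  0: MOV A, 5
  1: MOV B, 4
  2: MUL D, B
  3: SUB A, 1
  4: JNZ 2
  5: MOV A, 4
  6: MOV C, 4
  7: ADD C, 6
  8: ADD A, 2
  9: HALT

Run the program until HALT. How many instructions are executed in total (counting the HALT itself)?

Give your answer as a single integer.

Answer: 22

Derivation:
Step 1: PC=0 exec 'MOV A, 5'. After: A=5 B=0 C=0 D=0 ZF=0 PC=1
Step 2: PC=1 exec 'MOV B, 4'. After: A=5 B=4 C=0 D=0 ZF=0 PC=2
Step 3: PC=2 exec 'MUL D, B'. After: A=5 B=4 C=0 D=0 ZF=1 PC=3
Step 4: PC=3 exec 'SUB A, 1'. After: A=4 B=4 C=0 D=0 ZF=0 PC=4
Step 5: PC=4 exec 'JNZ 2'. After: A=4 B=4 C=0 D=0 ZF=0 PC=2
Step 6: PC=2 exec 'MUL D, B'. After: A=4 B=4 C=0 D=0 ZF=1 PC=3
Step 7: PC=3 exec 'SUB A, 1'. After: A=3 B=4 C=0 D=0 ZF=0 PC=4
Step 8: PC=4 exec 'JNZ 2'. After: A=3 B=4 C=0 D=0 ZF=0 PC=2
Step 9: PC=2 exec 'MUL D, B'. After: A=3 B=4 C=0 D=0 ZF=1 PC=3
Step 10: PC=3 exec 'SUB A, 1'. After: A=2 B=4 C=0 D=0 ZF=0 PC=4
Step 11: PC=4 exec 'JNZ 2'. After: A=2 B=4 C=0 D=0 ZF=0 PC=2
Step 12: PC=2 exec 'MUL D, B'. After: A=2 B=4 C=0 D=0 ZF=1 PC=3
Step 13: PC=3 exec 'SUB A, 1'. After: A=1 B=4 C=0 D=0 ZF=0 PC=4
Step 14: PC=4 exec 'JNZ 2'. After: A=1 B=4 C=0 D=0 ZF=0 PC=2
Step 15: PC=2 exec 'MUL D, B'. After: A=1 B=4 C=0 D=0 ZF=1 PC=3
Step 16: PC=3 exec 'SUB A, 1'. After: A=0 B=4 C=0 D=0 ZF=1 PC=4
Step 17: PC=4 exec 'JNZ 2'. After: A=0 B=4 C=0 D=0 ZF=1 PC=5
Step 18: PC=5 exec 'MOV A, 4'. After: A=4 B=4 C=0 D=0 ZF=1 PC=6
Step 19: PC=6 exec 'MOV C, 4'. After: A=4 B=4 C=4 D=0 ZF=1 PC=7
Step 20: PC=7 exec 'ADD C, 6'. After: A=4 B=4 C=10 D=0 ZF=0 PC=8
Step 21: PC=8 exec 'ADD A, 2'. After: A=6 B=4 C=10 D=0 ZF=0 PC=9
Step 22: PC=9 exec 'HALT'. After: A=6 B=4 C=10 D=0 ZF=0 PC=9 HALTED
Total instructions executed: 22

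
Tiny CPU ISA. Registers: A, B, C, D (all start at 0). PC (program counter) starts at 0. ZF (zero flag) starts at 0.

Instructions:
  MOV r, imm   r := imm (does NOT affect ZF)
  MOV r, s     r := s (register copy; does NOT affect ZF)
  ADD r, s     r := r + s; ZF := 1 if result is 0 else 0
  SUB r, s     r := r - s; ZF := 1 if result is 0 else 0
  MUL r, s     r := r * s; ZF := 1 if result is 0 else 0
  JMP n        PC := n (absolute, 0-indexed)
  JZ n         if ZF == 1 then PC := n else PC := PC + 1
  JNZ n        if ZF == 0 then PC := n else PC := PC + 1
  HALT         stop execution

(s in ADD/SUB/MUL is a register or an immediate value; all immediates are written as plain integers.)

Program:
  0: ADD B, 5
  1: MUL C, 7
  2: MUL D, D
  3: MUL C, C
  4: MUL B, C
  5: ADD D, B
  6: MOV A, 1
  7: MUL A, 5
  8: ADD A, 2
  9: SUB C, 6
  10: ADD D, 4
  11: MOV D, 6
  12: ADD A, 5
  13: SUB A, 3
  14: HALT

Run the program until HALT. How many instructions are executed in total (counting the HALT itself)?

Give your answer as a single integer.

Step 1: PC=0 exec 'ADD B, 5'. After: A=0 B=5 C=0 D=0 ZF=0 PC=1
Step 2: PC=1 exec 'MUL C, 7'. After: A=0 B=5 C=0 D=0 ZF=1 PC=2
Step 3: PC=2 exec 'MUL D, D'. After: A=0 B=5 C=0 D=0 ZF=1 PC=3
Step 4: PC=3 exec 'MUL C, C'. After: A=0 B=5 C=0 D=0 ZF=1 PC=4
Step 5: PC=4 exec 'MUL B, C'. After: A=0 B=0 C=0 D=0 ZF=1 PC=5
Step 6: PC=5 exec 'ADD D, B'. After: A=0 B=0 C=0 D=0 ZF=1 PC=6
Step 7: PC=6 exec 'MOV A, 1'. After: A=1 B=0 C=0 D=0 ZF=1 PC=7
Step 8: PC=7 exec 'MUL A, 5'. After: A=5 B=0 C=0 D=0 ZF=0 PC=8
Step 9: PC=8 exec 'ADD A, 2'. After: A=7 B=0 C=0 D=0 ZF=0 PC=9
Step 10: PC=9 exec 'SUB C, 6'. After: A=7 B=0 C=-6 D=0 ZF=0 PC=10
Step 11: PC=10 exec 'ADD D, 4'. After: A=7 B=0 C=-6 D=4 ZF=0 PC=11
Step 12: PC=11 exec 'MOV D, 6'. After: A=7 B=0 C=-6 D=6 ZF=0 PC=12
Step 13: PC=12 exec 'ADD A, 5'. After: A=12 B=0 C=-6 D=6 ZF=0 PC=13
Step 14: PC=13 exec 'SUB A, 3'. After: A=9 B=0 C=-6 D=6 ZF=0 PC=14
Step 15: PC=14 exec 'HALT'. After: A=9 B=0 C=-6 D=6 ZF=0 PC=14 HALTED
Total instructions executed: 15

Answer: 15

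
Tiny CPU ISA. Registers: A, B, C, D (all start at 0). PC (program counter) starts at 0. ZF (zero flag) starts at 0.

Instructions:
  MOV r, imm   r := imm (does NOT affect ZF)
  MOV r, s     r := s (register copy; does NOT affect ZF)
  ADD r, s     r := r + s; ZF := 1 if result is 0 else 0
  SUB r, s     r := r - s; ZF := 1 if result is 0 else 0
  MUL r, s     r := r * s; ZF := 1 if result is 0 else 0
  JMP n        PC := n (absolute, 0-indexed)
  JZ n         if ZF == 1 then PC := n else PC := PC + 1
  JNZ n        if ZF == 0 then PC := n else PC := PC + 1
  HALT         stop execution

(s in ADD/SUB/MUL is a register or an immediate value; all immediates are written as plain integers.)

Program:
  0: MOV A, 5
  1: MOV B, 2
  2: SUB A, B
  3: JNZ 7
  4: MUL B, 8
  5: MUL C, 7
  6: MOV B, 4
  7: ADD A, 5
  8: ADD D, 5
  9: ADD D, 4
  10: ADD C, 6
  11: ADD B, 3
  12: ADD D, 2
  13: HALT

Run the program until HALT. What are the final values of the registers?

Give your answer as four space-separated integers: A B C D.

Step 1: PC=0 exec 'MOV A, 5'. After: A=5 B=0 C=0 D=0 ZF=0 PC=1
Step 2: PC=1 exec 'MOV B, 2'. After: A=5 B=2 C=0 D=0 ZF=0 PC=2
Step 3: PC=2 exec 'SUB A, B'. After: A=3 B=2 C=0 D=0 ZF=0 PC=3
Step 4: PC=3 exec 'JNZ 7'. After: A=3 B=2 C=0 D=0 ZF=0 PC=7
Step 5: PC=7 exec 'ADD A, 5'. After: A=8 B=2 C=0 D=0 ZF=0 PC=8
Step 6: PC=8 exec 'ADD D, 5'. After: A=8 B=2 C=0 D=5 ZF=0 PC=9
Step 7: PC=9 exec 'ADD D, 4'. After: A=8 B=2 C=0 D=9 ZF=0 PC=10
Step 8: PC=10 exec 'ADD C, 6'. After: A=8 B=2 C=6 D=9 ZF=0 PC=11
Step 9: PC=11 exec 'ADD B, 3'. After: A=8 B=5 C=6 D=9 ZF=0 PC=12
Step 10: PC=12 exec 'ADD D, 2'. After: A=8 B=5 C=6 D=11 ZF=0 PC=13
Step 11: PC=13 exec 'HALT'. After: A=8 B=5 C=6 D=11 ZF=0 PC=13 HALTED

Answer: 8 5 6 11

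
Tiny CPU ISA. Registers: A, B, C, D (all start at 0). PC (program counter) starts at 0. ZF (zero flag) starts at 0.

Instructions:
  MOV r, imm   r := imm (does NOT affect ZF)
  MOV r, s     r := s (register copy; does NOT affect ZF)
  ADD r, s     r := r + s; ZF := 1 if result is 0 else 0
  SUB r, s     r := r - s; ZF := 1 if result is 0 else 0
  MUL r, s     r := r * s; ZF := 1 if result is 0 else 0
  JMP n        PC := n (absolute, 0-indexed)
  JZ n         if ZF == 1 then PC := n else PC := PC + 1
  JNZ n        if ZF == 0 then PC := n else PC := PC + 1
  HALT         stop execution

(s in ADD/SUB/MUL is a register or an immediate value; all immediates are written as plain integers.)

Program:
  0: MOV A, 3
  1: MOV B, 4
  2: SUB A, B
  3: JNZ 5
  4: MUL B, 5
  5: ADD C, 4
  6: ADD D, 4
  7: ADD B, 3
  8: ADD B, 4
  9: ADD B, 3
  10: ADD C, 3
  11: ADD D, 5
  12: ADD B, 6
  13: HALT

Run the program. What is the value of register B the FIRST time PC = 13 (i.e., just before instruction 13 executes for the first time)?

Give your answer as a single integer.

Step 1: PC=0 exec 'MOV A, 3'. After: A=3 B=0 C=0 D=0 ZF=0 PC=1
Step 2: PC=1 exec 'MOV B, 4'. After: A=3 B=4 C=0 D=0 ZF=0 PC=2
Step 3: PC=2 exec 'SUB A, B'. After: A=-1 B=4 C=0 D=0 ZF=0 PC=3
Step 4: PC=3 exec 'JNZ 5'. After: A=-1 B=4 C=0 D=0 ZF=0 PC=5
Step 5: PC=5 exec 'ADD C, 4'. After: A=-1 B=4 C=4 D=0 ZF=0 PC=6
Step 6: PC=6 exec 'ADD D, 4'. After: A=-1 B=4 C=4 D=4 ZF=0 PC=7
Step 7: PC=7 exec 'ADD B, 3'. After: A=-1 B=7 C=4 D=4 ZF=0 PC=8
Step 8: PC=8 exec 'ADD B, 4'. After: A=-1 B=11 C=4 D=4 ZF=0 PC=9
Step 9: PC=9 exec 'ADD B, 3'. After: A=-1 B=14 C=4 D=4 ZF=0 PC=10
Step 10: PC=10 exec 'ADD C, 3'. After: A=-1 B=14 C=7 D=4 ZF=0 PC=11
Step 11: PC=11 exec 'ADD D, 5'. After: A=-1 B=14 C=7 D=9 ZF=0 PC=12
Step 12: PC=12 exec 'ADD B, 6'. After: A=-1 B=20 C=7 D=9 ZF=0 PC=13
First time PC=13: B=20

20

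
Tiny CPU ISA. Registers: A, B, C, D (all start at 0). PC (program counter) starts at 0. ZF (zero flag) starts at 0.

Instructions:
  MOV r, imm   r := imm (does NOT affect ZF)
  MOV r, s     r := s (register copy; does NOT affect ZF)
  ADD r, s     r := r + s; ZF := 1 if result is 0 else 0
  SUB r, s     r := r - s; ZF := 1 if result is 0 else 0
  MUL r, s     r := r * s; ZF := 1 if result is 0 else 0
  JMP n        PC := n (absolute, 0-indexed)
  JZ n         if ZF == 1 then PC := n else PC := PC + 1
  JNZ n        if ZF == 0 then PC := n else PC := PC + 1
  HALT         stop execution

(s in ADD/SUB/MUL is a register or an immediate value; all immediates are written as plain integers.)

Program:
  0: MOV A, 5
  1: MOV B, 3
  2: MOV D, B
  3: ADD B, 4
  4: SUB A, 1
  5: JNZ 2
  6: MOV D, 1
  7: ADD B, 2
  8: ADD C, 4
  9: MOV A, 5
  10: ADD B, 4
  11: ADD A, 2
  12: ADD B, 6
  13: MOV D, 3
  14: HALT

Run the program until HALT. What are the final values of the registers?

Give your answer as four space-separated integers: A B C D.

Answer: 7 35 4 3

Derivation:
Step 1: PC=0 exec 'MOV A, 5'. After: A=5 B=0 C=0 D=0 ZF=0 PC=1
Step 2: PC=1 exec 'MOV B, 3'. After: A=5 B=3 C=0 D=0 ZF=0 PC=2
Step 3: PC=2 exec 'MOV D, B'. After: A=5 B=3 C=0 D=3 ZF=0 PC=3
Step 4: PC=3 exec 'ADD B, 4'. After: A=5 B=7 C=0 D=3 ZF=0 PC=4
Step 5: PC=4 exec 'SUB A, 1'. After: A=4 B=7 C=0 D=3 ZF=0 PC=5
Step 6: PC=5 exec 'JNZ 2'. After: A=4 B=7 C=0 D=3 ZF=0 PC=2
Step 7: PC=2 exec 'MOV D, B'. After: A=4 B=7 C=0 D=7 ZF=0 PC=3
Step 8: PC=3 exec 'ADD B, 4'. After: A=4 B=11 C=0 D=7 ZF=0 PC=4
Step 9: PC=4 exec 'SUB A, 1'. After: A=3 B=11 C=0 D=7 ZF=0 PC=5
Step 10: PC=5 exec 'JNZ 2'. After: A=3 B=11 C=0 D=7 ZF=0 PC=2
Step 11: PC=2 exec 'MOV D, B'. After: A=3 B=11 C=0 D=11 ZF=0 PC=3
Step 12: PC=3 exec 'ADD B, 4'. After: A=3 B=15 C=0 D=11 ZF=0 PC=4
Step 13: PC=4 exec 'SUB A, 1'. After: A=2 B=15 C=0 D=11 ZF=0 PC=5
Step 14: PC=5 exec 'JNZ 2'. After: A=2 B=15 C=0 D=11 ZF=0 PC=2
Step 15: PC=2 exec 'MOV D, B'. After: A=2 B=15 C=0 D=15 ZF=0 PC=3
Step 16: PC=3 exec 'ADD B, 4'. After: A=2 B=19 C=0 D=15 ZF=0 PC=4
Step 17: PC=4 exec 'SUB A, 1'. After: A=1 B=19 C=0 D=15 ZF=0 PC=5
Step 18: PC=5 exec 'JNZ 2'. After: A=1 B=19 C=0 D=15 ZF=0 PC=2
Step 19: PC=2 exec 'MOV D, B'. After: A=1 B=19 C=0 D=19 ZF=0 PC=3
Step 20: PC=3 exec 'ADD B, 4'. After: A=1 B=23 C=0 D=19 ZF=0 PC=4
Step 21: PC=4 exec 'SUB A, 1'. After: A=0 B=23 C=0 D=19 ZF=1 PC=5
Step 22: PC=5 exec 'JNZ 2'. After: A=0 B=23 C=0 D=19 ZF=1 PC=6
Step 23: PC=6 exec 'MOV D, 1'. After: A=0 B=23 C=0 D=1 ZF=1 PC=7
Step 24: PC=7 exec 'ADD B, 2'. After: A=0 B=25 C=0 D=1 ZF=0 PC=8
Step 25: PC=8 exec 'ADD C, 4'. After: A=0 B=25 C=4 D=1 ZF=0 PC=9
Step 26: PC=9 exec 'MOV A, 5'. After: A=5 B=25 C=4 D=1 ZF=0 PC=10
Step 27: PC=10 exec 'ADD B, 4'. After: A=5 B=29 C=4 D=1 ZF=0 PC=11
Step 28: PC=11 exec 'ADD A, 2'. After: A=7 B=29 C=4 D=1 ZF=0 PC=12
Step 29: PC=12 exec 'ADD B, 6'. After: A=7 B=35 C=4 D=1 ZF=0 PC=13
Step 30: PC=13 exec 'MOV D, 3'. After: A=7 B=35 C=4 D=3 ZF=0 PC=14
Step 31: PC=14 exec 'HALT'. After: A=7 B=35 C=4 D=3 ZF=0 PC=14 HALTED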